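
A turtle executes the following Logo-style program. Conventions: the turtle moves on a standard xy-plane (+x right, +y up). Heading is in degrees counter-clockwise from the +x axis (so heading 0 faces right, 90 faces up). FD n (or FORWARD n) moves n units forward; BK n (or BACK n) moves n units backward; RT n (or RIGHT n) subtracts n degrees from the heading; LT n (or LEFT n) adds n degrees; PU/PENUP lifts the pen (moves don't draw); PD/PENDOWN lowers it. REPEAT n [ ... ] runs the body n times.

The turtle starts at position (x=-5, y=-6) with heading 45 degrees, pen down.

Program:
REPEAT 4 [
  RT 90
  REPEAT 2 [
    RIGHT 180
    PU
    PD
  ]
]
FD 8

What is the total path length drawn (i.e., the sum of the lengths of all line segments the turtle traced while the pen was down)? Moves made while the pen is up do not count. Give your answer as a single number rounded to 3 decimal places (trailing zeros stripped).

Answer: 8

Derivation:
Executing turtle program step by step:
Start: pos=(-5,-6), heading=45, pen down
REPEAT 4 [
  -- iteration 1/4 --
  RT 90: heading 45 -> 315
  REPEAT 2 [
    -- iteration 1/2 --
    RT 180: heading 315 -> 135
    PU: pen up
    PD: pen down
    -- iteration 2/2 --
    RT 180: heading 135 -> 315
    PU: pen up
    PD: pen down
  ]
  -- iteration 2/4 --
  RT 90: heading 315 -> 225
  REPEAT 2 [
    -- iteration 1/2 --
    RT 180: heading 225 -> 45
    PU: pen up
    PD: pen down
    -- iteration 2/2 --
    RT 180: heading 45 -> 225
    PU: pen up
    PD: pen down
  ]
  -- iteration 3/4 --
  RT 90: heading 225 -> 135
  REPEAT 2 [
    -- iteration 1/2 --
    RT 180: heading 135 -> 315
    PU: pen up
    PD: pen down
    -- iteration 2/2 --
    RT 180: heading 315 -> 135
    PU: pen up
    PD: pen down
  ]
  -- iteration 4/4 --
  RT 90: heading 135 -> 45
  REPEAT 2 [
    -- iteration 1/2 --
    RT 180: heading 45 -> 225
    PU: pen up
    PD: pen down
    -- iteration 2/2 --
    RT 180: heading 225 -> 45
    PU: pen up
    PD: pen down
  ]
]
FD 8: (-5,-6) -> (0.657,-0.343) [heading=45, draw]
Final: pos=(0.657,-0.343), heading=45, 1 segment(s) drawn

Segment lengths:
  seg 1: (-5,-6) -> (0.657,-0.343), length = 8
Total = 8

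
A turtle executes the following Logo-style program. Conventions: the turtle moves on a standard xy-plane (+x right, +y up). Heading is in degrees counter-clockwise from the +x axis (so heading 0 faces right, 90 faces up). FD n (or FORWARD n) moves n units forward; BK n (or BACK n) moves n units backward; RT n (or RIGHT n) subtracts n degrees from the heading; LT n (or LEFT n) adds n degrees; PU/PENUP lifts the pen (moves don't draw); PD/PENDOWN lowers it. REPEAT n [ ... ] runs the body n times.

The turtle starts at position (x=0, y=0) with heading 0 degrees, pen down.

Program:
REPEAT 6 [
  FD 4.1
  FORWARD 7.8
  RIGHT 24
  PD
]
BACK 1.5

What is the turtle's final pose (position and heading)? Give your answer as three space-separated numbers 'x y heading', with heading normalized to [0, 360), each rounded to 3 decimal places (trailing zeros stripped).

Answer: 28.431 -46.26 216

Derivation:
Executing turtle program step by step:
Start: pos=(0,0), heading=0, pen down
REPEAT 6 [
  -- iteration 1/6 --
  FD 4.1: (0,0) -> (4.1,0) [heading=0, draw]
  FD 7.8: (4.1,0) -> (11.9,0) [heading=0, draw]
  RT 24: heading 0 -> 336
  PD: pen down
  -- iteration 2/6 --
  FD 4.1: (11.9,0) -> (15.646,-1.668) [heading=336, draw]
  FD 7.8: (15.646,-1.668) -> (22.771,-4.84) [heading=336, draw]
  RT 24: heading 336 -> 312
  PD: pen down
  -- iteration 3/6 --
  FD 4.1: (22.771,-4.84) -> (25.515,-7.887) [heading=312, draw]
  FD 7.8: (25.515,-7.887) -> (30.734,-13.684) [heading=312, draw]
  RT 24: heading 312 -> 288
  PD: pen down
  -- iteration 4/6 --
  FD 4.1: (30.734,-13.684) -> (32.001,-17.583) [heading=288, draw]
  FD 7.8: (32.001,-17.583) -> (34.411,-25.001) [heading=288, draw]
  RT 24: heading 288 -> 264
  PD: pen down
  -- iteration 5/6 --
  FD 4.1: (34.411,-25.001) -> (33.983,-29.079) [heading=264, draw]
  FD 7.8: (33.983,-29.079) -> (33.167,-36.836) [heading=264, draw]
  RT 24: heading 264 -> 240
  PD: pen down
  -- iteration 6/6 --
  FD 4.1: (33.167,-36.836) -> (31.117,-40.387) [heading=240, draw]
  FD 7.8: (31.117,-40.387) -> (27.217,-47.142) [heading=240, draw]
  RT 24: heading 240 -> 216
  PD: pen down
]
BK 1.5: (27.217,-47.142) -> (28.431,-46.26) [heading=216, draw]
Final: pos=(28.431,-46.26), heading=216, 13 segment(s) drawn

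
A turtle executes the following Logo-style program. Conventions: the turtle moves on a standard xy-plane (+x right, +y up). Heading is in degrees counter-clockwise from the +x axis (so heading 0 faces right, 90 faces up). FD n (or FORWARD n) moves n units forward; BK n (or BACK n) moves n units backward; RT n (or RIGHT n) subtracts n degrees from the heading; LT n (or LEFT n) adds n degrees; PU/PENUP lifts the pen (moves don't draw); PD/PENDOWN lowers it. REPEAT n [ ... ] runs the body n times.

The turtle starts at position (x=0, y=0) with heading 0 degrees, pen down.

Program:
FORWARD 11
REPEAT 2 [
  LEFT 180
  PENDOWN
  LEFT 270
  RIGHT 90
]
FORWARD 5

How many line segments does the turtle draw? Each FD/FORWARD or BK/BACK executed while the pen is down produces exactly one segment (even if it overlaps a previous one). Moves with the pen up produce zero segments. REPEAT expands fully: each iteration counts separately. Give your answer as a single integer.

Executing turtle program step by step:
Start: pos=(0,0), heading=0, pen down
FD 11: (0,0) -> (11,0) [heading=0, draw]
REPEAT 2 [
  -- iteration 1/2 --
  LT 180: heading 0 -> 180
  PD: pen down
  LT 270: heading 180 -> 90
  RT 90: heading 90 -> 0
  -- iteration 2/2 --
  LT 180: heading 0 -> 180
  PD: pen down
  LT 270: heading 180 -> 90
  RT 90: heading 90 -> 0
]
FD 5: (11,0) -> (16,0) [heading=0, draw]
Final: pos=(16,0), heading=0, 2 segment(s) drawn
Segments drawn: 2

Answer: 2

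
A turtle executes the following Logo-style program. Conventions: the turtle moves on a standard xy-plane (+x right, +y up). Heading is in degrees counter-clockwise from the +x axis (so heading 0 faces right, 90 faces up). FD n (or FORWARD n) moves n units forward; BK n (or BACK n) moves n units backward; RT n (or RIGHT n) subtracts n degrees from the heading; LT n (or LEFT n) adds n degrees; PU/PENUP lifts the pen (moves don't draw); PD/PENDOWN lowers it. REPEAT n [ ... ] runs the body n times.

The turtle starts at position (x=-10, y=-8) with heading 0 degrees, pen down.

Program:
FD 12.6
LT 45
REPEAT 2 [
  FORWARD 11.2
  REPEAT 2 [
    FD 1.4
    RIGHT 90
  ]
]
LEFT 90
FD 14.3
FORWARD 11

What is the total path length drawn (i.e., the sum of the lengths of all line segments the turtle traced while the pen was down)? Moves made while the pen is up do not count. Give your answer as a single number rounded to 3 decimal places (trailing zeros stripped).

Executing turtle program step by step:
Start: pos=(-10,-8), heading=0, pen down
FD 12.6: (-10,-8) -> (2.6,-8) [heading=0, draw]
LT 45: heading 0 -> 45
REPEAT 2 [
  -- iteration 1/2 --
  FD 11.2: (2.6,-8) -> (10.52,-0.08) [heading=45, draw]
  REPEAT 2 [
    -- iteration 1/2 --
    FD 1.4: (10.52,-0.08) -> (11.51,0.91) [heading=45, draw]
    RT 90: heading 45 -> 315
    -- iteration 2/2 --
    FD 1.4: (11.51,0.91) -> (12.499,-0.08) [heading=315, draw]
    RT 90: heading 315 -> 225
  ]
  -- iteration 2/2 --
  FD 11.2: (12.499,-0.08) -> (4.58,-8) [heading=225, draw]
  REPEAT 2 [
    -- iteration 1/2 --
    FD 1.4: (4.58,-8) -> (3.59,-8.99) [heading=225, draw]
    RT 90: heading 225 -> 135
    -- iteration 2/2 --
    FD 1.4: (3.59,-8.99) -> (2.6,-8) [heading=135, draw]
    RT 90: heading 135 -> 45
  ]
]
LT 90: heading 45 -> 135
FD 14.3: (2.6,-8) -> (-7.512,2.112) [heading=135, draw]
FD 11: (-7.512,2.112) -> (-15.29,9.89) [heading=135, draw]
Final: pos=(-15.29,9.89), heading=135, 9 segment(s) drawn

Segment lengths:
  seg 1: (-10,-8) -> (2.6,-8), length = 12.6
  seg 2: (2.6,-8) -> (10.52,-0.08), length = 11.2
  seg 3: (10.52,-0.08) -> (11.51,0.91), length = 1.4
  seg 4: (11.51,0.91) -> (12.499,-0.08), length = 1.4
  seg 5: (12.499,-0.08) -> (4.58,-8), length = 11.2
  seg 6: (4.58,-8) -> (3.59,-8.99), length = 1.4
  seg 7: (3.59,-8.99) -> (2.6,-8), length = 1.4
  seg 8: (2.6,-8) -> (-7.512,2.112), length = 14.3
  seg 9: (-7.512,2.112) -> (-15.29,9.89), length = 11
Total = 65.9

Answer: 65.9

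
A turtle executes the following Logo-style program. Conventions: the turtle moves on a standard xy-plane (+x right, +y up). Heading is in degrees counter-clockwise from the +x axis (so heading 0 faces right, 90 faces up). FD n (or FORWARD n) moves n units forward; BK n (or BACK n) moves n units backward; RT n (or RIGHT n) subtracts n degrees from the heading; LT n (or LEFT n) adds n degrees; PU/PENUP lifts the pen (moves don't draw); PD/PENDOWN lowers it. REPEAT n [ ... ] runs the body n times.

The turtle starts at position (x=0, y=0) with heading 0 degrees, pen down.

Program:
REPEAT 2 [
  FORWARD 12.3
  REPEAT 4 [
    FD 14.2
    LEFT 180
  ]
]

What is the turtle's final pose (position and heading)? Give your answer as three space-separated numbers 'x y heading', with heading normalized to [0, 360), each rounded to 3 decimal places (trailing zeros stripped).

Answer: 24.6 0 0

Derivation:
Executing turtle program step by step:
Start: pos=(0,0), heading=0, pen down
REPEAT 2 [
  -- iteration 1/2 --
  FD 12.3: (0,0) -> (12.3,0) [heading=0, draw]
  REPEAT 4 [
    -- iteration 1/4 --
    FD 14.2: (12.3,0) -> (26.5,0) [heading=0, draw]
    LT 180: heading 0 -> 180
    -- iteration 2/4 --
    FD 14.2: (26.5,0) -> (12.3,0) [heading=180, draw]
    LT 180: heading 180 -> 0
    -- iteration 3/4 --
    FD 14.2: (12.3,0) -> (26.5,0) [heading=0, draw]
    LT 180: heading 0 -> 180
    -- iteration 4/4 --
    FD 14.2: (26.5,0) -> (12.3,0) [heading=180, draw]
    LT 180: heading 180 -> 0
  ]
  -- iteration 2/2 --
  FD 12.3: (12.3,0) -> (24.6,0) [heading=0, draw]
  REPEAT 4 [
    -- iteration 1/4 --
    FD 14.2: (24.6,0) -> (38.8,0) [heading=0, draw]
    LT 180: heading 0 -> 180
    -- iteration 2/4 --
    FD 14.2: (38.8,0) -> (24.6,0) [heading=180, draw]
    LT 180: heading 180 -> 0
    -- iteration 3/4 --
    FD 14.2: (24.6,0) -> (38.8,0) [heading=0, draw]
    LT 180: heading 0 -> 180
    -- iteration 4/4 --
    FD 14.2: (38.8,0) -> (24.6,0) [heading=180, draw]
    LT 180: heading 180 -> 0
  ]
]
Final: pos=(24.6,0), heading=0, 10 segment(s) drawn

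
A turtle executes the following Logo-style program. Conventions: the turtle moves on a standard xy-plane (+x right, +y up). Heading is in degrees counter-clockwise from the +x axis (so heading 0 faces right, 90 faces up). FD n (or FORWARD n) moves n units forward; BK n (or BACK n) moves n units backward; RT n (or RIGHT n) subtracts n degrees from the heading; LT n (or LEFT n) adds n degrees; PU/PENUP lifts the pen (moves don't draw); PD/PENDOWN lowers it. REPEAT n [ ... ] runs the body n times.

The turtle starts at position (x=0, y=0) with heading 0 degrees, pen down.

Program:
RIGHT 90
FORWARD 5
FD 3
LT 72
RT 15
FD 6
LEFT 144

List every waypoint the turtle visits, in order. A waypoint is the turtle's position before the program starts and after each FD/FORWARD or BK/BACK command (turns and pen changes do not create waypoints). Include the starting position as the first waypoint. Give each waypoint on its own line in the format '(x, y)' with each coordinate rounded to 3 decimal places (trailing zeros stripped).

Answer: (0, 0)
(0, -5)
(0, -8)
(5.032, -11.268)

Derivation:
Executing turtle program step by step:
Start: pos=(0,0), heading=0, pen down
RT 90: heading 0 -> 270
FD 5: (0,0) -> (0,-5) [heading=270, draw]
FD 3: (0,-5) -> (0,-8) [heading=270, draw]
LT 72: heading 270 -> 342
RT 15: heading 342 -> 327
FD 6: (0,-8) -> (5.032,-11.268) [heading=327, draw]
LT 144: heading 327 -> 111
Final: pos=(5.032,-11.268), heading=111, 3 segment(s) drawn
Waypoints (4 total):
(0, 0)
(0, -5)
(0, -8)
(5.032, -11.268)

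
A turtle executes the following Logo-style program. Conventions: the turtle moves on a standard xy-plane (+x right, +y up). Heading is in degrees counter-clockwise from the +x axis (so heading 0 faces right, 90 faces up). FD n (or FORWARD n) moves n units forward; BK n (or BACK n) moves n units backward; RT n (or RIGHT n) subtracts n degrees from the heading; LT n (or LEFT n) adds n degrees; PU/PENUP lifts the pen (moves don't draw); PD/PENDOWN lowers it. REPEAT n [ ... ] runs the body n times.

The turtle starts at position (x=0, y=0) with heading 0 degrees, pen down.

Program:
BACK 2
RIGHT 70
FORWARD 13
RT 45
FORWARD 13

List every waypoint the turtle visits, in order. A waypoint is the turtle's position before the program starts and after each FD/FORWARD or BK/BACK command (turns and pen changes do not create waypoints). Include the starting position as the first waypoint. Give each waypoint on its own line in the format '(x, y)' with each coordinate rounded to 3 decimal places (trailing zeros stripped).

Executing turtle program step by step:
Start: pos=(0,0), heading=0, pen down
BK 2: (0,0) -> (-2,0) [heading=0, draw]
RT 70: heading 0 -> 290
FD 13: (-2,0) -> (2.446,-12.216) [heading=290, draw]
RT 45: heading 290 -> 245
FD 13: (2.446,-12.216) -> (-3.048,-23.998) [heading=245, draw]
Final: pos=(-3.048,-23.998), heading=245, 3 segment(s) drawn
Waypoints (4 total):
(0, 0)
(-2, 0)
(2.446, -12.216)
(-3.048, -23.998)

Answer: (0, 0)
(-2, 0)
(2.446, -12.216)
(-3.048, -23.998)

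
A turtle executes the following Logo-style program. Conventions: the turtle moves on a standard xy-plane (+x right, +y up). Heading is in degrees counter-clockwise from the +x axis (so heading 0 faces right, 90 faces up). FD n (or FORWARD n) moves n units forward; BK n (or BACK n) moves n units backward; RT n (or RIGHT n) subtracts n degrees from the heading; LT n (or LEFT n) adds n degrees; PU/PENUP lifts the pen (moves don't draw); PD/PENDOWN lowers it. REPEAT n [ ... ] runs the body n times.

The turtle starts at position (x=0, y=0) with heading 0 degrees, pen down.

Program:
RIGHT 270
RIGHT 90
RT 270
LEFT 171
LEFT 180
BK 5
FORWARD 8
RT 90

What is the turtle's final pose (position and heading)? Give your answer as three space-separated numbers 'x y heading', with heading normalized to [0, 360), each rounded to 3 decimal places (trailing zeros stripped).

Answer: 0.469 2.963 351

Derivation:
Executing turtle program step by step:
Start: pos=(0,0), heading=0, pen down
RT 270: heading 0 -> 90
RT 90: heading 90 -> 0
RT 270: heading 0 -> 90
LT 171: heading 90 -> 261
LT 180: heading 261 -> 81
BK 5: (0,0) -> (-0.782,-4.938) [heading=81, draw]
FD 8: (-0.782,-4.938) -> (0.469,2.963) [heading=81, draw]
RT 90: heading 81 -> 351
Final: pos=(0.469,2.963), heading=351, 2 segment(s) drawn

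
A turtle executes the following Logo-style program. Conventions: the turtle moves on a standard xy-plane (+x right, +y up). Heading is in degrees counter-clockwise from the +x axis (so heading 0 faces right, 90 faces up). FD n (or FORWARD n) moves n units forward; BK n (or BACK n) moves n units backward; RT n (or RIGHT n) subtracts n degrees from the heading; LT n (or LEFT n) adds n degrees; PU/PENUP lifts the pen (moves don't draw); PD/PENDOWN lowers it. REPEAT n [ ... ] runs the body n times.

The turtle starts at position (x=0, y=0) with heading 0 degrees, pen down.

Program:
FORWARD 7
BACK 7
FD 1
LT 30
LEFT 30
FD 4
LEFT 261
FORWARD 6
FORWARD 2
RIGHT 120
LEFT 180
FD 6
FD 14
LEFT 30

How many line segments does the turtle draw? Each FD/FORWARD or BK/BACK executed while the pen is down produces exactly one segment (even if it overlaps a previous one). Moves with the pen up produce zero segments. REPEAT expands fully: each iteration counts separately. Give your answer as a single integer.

Answer: 8

Derivation:
Executing turtle program step by step:
Start: pos=(0,0), heading=0, pen down
FD 7: (0,0) -> (7,0) [heading=0, draw]
BK 7: (7,0) -> (0,0) [heading=0, draw]
FD 1: (0,0) -> (1,0) [heading=0, draw]
LT 30: heading 0 -> 30
LT 30: heading 30 -> 60
FD 4: (1,0) -> (3,3.464) [heading=60, draw]
LT 261: heading 60 -> 321
FD 6: (3,3.464) -> (7.663,-0.312) [heading=321, draw]
FD 2: (7.663,-0.312) -> (9.217,-1.57) [heading=321, draw]
RT 120: heading 321 -> 201
LT 180: heading 201 -> 21
FD 6: (9.217,-1.57) -> (14.819,0.58) [heading=21, draw]
FD 14: (14.819,0.58) -> (27.889,5.597) [heading=21, draw]
LT 30: heading 21 -> 51
Final: pos=(27.889,5.597), heading=51, 8 segment(s) drawn
Segments drawn: 8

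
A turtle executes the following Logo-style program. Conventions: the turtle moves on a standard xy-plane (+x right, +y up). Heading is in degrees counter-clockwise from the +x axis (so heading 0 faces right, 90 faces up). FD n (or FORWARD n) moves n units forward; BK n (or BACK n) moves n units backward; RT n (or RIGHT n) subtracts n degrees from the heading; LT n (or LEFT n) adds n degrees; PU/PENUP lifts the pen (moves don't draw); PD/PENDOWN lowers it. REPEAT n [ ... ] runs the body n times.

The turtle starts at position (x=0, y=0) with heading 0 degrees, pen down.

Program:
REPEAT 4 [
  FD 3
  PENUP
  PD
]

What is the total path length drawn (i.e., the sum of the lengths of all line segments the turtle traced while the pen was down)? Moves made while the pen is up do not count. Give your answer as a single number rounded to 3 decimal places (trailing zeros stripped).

Answer: 12

Derivation:
Executing turtle program step by step:
Start: pos=(0,0), heading=0, pen down
REPEAT 4 [
  -- iteration 1/4 --
  FD 3: (0,0) -> (3,0) [heading=0, draw]
  PU: pen up
  PD: pen down
  -- iteration 2/4 --
  FD 3: (3,0) -> (6,0) [heading=0, draw]
  PU: pen up
  PD: pen down
  -- iteration 3/4 --
  FD 3: (6,0) -> (9,0) [heading=0, draw]
  PU: pen up
  PD: pen down
  -- iteration 4/4 --
  FD 3: (9,0) -> (12,0) [heading=0, draw]
  PU: pen up
  PD: pen down
]
Final: pos=(12,0), heading=0, 4 segment(s) drawn

Segment lengths:
  seg 1: (0,0) -> (3,0), length = 3
  seg 2: (3,0) -> (6,0), length = 3
  seg 3: (6,0) -> (9,0), length = 3
  seg 4: (9,0) -> (12,0), length = 3
Total = 12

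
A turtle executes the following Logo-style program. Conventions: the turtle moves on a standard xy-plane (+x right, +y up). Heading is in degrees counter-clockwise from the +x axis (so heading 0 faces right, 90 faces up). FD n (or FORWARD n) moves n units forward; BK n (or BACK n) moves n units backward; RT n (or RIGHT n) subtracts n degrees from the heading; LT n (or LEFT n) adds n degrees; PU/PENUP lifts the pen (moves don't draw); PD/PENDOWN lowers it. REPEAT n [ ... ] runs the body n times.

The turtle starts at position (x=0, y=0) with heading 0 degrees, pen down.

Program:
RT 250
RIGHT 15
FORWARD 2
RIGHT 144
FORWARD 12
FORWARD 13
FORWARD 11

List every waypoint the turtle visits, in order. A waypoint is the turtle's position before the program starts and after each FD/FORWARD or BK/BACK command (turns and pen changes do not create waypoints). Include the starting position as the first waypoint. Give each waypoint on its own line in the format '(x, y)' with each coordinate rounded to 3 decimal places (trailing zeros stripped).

Executing turtle program step by step:
Start: pos=(0,0), heading=0, pen down
RT 250: heading 0 -> 110
RT 15: heading 110 -> 95
FD 2: (0,0) -> (-0.174,1.992) [heading=95, draw]
RT 144: heading 95 -> 311
FD 12: (-0.174,1.992) -> (7.698,-7.064) [heading=311, draw]
FD 13: (7.698,-7.064) -> (16.227,-16.875) [heading=311, draw]
FD 11: (16.227,-16.875) -> (23.444,-25.177) [heading=311, draw]
Final: pos=(23.444,-25.177), heading=311, 4 segment(s) drawn
Waypoints (5 total):
(0, 0)
(-0.174, 1.992)
(7.698, -7.064)
(16.227, -16.875)
(23.444, -25.177)

Answer: (0, 0)
(-0.174, 1.992)
(7.698, -7.064)
(16.227, -16.875)
(23.444, -25.177)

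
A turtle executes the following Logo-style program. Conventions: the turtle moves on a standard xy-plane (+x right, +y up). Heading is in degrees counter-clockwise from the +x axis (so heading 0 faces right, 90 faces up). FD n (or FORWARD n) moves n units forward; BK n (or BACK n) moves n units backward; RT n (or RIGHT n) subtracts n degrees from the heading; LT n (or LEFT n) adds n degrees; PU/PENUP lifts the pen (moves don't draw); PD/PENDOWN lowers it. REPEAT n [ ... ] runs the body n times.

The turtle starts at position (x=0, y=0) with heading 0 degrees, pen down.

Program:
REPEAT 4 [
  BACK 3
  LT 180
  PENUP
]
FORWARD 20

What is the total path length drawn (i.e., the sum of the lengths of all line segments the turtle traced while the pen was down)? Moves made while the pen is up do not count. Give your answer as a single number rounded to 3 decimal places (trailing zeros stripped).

Answer: 3

Derivation:
Executing turtle program step by step:
Start: pos=(0,0), heading=0, pen down
REPEAT 4 [
  -- iteration 1/4 --
  BK 3: (0,0) -> (-3,0) [heading=0, draw]
  LT 180: heading 0 -> 180
  PU: pen up
  -- iteration 2/4 --
  BK 3: (-3,0) -> (0,0) [heading=180, move]
  LT 180: heading 180 -> 0
  PU: pen up
  -- iteration 3/4 --
  BK 3: (0,0) -> (-3,0) [heading=0, move]
  LT 180: heading 0 -> 180
  PU: pen up
  -- iteration 4/4 --
  BK 3: (-3,0) -> (0,0) [heading=180, move]
  LT 180: heading 180 -> 0
  PU: pen up
]
FD 20: (0,0) -> (20,0) [heading=0, move]
Final: pos=(20,0), heading=0, 1 segment(s) drawn

Segment lengths:
  seg 1: (0,0) -> (-3,0), length = 3
Total = 3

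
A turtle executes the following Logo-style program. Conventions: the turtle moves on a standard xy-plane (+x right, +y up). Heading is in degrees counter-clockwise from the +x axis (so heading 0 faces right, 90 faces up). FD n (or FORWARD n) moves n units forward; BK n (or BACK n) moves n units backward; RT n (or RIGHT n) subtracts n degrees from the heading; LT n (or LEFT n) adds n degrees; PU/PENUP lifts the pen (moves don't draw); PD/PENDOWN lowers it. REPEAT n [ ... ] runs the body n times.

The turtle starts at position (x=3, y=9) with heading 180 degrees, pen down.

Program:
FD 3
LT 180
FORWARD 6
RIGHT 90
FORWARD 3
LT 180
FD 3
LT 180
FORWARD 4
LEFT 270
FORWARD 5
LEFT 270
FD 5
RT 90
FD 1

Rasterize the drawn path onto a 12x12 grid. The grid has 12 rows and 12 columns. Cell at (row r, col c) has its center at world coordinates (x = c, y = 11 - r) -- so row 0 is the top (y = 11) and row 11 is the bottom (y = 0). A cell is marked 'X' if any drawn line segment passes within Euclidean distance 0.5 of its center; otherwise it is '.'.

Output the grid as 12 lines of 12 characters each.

Segment 0: (3,9) -> (0,9)
Segment 1: (0,9) -> (6,9)
Segment 2: (6,9) -> (6,6)
Segment 3: (6,6) -> (6,9)
Segment 4: (6,9) -> (6,5)
Segment 5: (6,5) -> (1,5)
Segment 6: (1,5) -> (1,10)
Segment 7: (1,10) -> (2,10)

Answer: ............
.XX.........
XXXXXXX.....
.X....X.....
.X....X.....
.X....X.....
.XXXXXX.....
............
............
............
............
............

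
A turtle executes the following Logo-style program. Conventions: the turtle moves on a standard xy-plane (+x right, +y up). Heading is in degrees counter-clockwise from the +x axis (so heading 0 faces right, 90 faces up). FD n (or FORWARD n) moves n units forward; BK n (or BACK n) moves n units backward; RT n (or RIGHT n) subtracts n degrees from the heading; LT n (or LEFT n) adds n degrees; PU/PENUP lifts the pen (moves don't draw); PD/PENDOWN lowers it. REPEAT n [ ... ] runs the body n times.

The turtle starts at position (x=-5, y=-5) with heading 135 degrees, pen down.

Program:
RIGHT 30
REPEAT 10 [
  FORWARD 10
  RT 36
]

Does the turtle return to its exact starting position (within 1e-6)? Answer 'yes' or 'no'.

Answer: yes

Derivation:
Executing turtle program step by step:
Start: pos=(-5,-5), heading=135, pen down
RT 30: heading 135 -> 105
REPEAT 10 [
  -- iteration 1/10 --
  FD 10: (-5,-5) -> (-7.588,4.659) [heading=105, draw]
  RT 36: heading 105 -> 69
  -- iteration 2/10 --
  FD 10: (-7.588,4.659) -> (-4.005,13.995) [heading=69, draw]
  RT 36: heading 69 -> 33
  -- iteration 3/10 --
  FD 10: (-4.005,13.995) -> (4.382,19.441) [heading=33, draw]
  RT 36: heading 33 -> 357
  -- iteration 4/10 --
  FD 10: (4.382,19.441) -> (14.368,18.918) [heading=357, draw]
  RT 36: heading 357 -> 321
  -- iteration 5/10 --
  FD 10: (14.368,18.918) -> (22.14,12.625) [heading=321, draw]
  RT 36: heading 321 -> 285
  -- iteration 6/10 --
  FD 10: (22.14,12.625) -> (24.728,2.966) [heading=285, draw]
  RT 36: heading 285 -> 249
  -- iteration 7/10 --
  FD 10: (24.728,2.966) -> (21.144,-6.37) [heading=249, draw]
  RT 36: heading 249 -> 213
  -- iteration 8/10 --
  FD 10: (21.144,-6.37) -> (12.758,-11.817) [heading=213, draw]
  RT 36: heading 213 -> 177
  -- iteration 9/10 --
  FD 10: (12.758,-11.817) -> (2.771,-11.293) [heading=177, draw]
  RT 36: heading 177 -> 141
  -- iteration 10/10 --
  FD 10: (2.771,-11.293) -> (-5,-5) [heading=141, draw]
  RT 36: heading 141 -> 105
]
Final: pos=(-5,-5), heading=105, 10 segment(s) drawn

Start position: (-5, -5)
Final position: (-5, -5)
Distance = 0; < 1e-6 -> CLOSED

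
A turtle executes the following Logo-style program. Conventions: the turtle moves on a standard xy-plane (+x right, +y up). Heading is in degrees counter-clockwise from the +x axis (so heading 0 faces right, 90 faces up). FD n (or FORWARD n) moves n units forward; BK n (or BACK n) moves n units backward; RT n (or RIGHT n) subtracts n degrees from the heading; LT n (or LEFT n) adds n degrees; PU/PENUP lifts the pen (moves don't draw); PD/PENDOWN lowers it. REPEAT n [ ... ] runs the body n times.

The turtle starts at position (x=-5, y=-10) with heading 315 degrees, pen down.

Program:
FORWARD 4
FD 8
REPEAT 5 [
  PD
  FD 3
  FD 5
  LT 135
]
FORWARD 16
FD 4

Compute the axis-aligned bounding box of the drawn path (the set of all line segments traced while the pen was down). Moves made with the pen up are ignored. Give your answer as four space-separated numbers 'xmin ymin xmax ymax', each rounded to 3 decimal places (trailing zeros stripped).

Answer: -5 -36.142 11.485 -10

Derivation:
Executing turtle program step by step:
Start: pos=(-5,-10), heading=315, pen down
FD 4: (-5,-10) -> (-2.172,-12.828) [heading=315, draw]
FD 8: (-2.172,-12.828) -> (3.485,-18.485) [heading=315, draw]
REPEAT 5 [
  -- iteration 1/5 --
  PD: pen down
  FD 3: (3.485,-18.485) -> (5.607,-20.607) [heading=315, draw]
  FD 5: (5.607,-20.607) -> (9.142,-24.142) [heading=315, draw]
  LT 135: heading 315 -> 90
  -- iteration 2/5 --
  PD: pen down
  FD 3: (9.142,-24.142) -> (9.142,-21.142) [heading=90, draw]
  FD 5: (9.142,-21.142) -> (9.142,-16.142) [heading=90, draw]
  LT 135: heading 90 -> 225
  -- iteration 3/5 --
  PD: pen down
  FD 3: (9.142,-16.142) -> (7.021,-18.263) [heading=225, draw]
  FD 5: (7.021,-18.263) -> (3.485,-21.799) [heading=225, draw]
  LT 135: heading 225 -> 0
  -- iteration 4/5 --
  PD: pen down
  FD 3: (3.485,-21.799) -> (6.485,-21.799) [heading=0, draw]
  FD 5: (6.485,-21.799) -> (11.485,-21.799) [heading=0, draw]
  LT 135: heading 0 -> 135
  -- iteration 5/5 --
  PD: pen down
  FD 3: (11.485,-21.799) -> (9.364,-19.678) [heading=135, draw]
  FD 5: (9.364,-19.678) -> (5.828,-16.142) [heading=135, draw]
  LT 135: heading 135 -> 270
]
FD 16: (5.828,-16.142) -> (5.828,-32.142) [heading=270, draw]
FD 4: (5.828,-32.142) -> (5.828,-36.142) [heading=270, draw]
Final: pos=(5.828,-36.142), heading=270, 14 segment(s) drawn

Segment endpoints: x in {-5, -2.172, 3.485, 3.485, 5.607, 5.828, 5.828, 5.828, 6.485, 7.021, 9.142, 9.142, 9.142, 9.364, 11.485}, y in {-36.142, -32.142, -24.142, -21.799, -21.799, -21.142, -20.607, -19.678, -18.485, -18.263, -16.142, -16.142, -12.828, -10}
xmin=-5, ymin=-36.142, xmax=11.485, ymax=-10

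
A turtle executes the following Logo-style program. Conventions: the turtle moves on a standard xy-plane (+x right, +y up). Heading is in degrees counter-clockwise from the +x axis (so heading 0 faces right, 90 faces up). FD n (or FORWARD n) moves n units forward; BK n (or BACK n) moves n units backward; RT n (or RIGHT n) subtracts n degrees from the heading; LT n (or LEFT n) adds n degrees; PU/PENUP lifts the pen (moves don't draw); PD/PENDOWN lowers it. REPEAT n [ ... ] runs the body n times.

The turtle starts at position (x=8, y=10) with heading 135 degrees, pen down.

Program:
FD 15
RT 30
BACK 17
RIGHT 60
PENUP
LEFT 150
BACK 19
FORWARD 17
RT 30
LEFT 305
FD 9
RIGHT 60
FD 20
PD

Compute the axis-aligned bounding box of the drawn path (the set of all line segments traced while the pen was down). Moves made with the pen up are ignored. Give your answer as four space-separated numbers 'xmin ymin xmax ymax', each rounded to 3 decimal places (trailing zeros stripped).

Answer: -2.607 4.186 8 20.607

Derivation:
Executing turtle program step by step:
Start: pos=(8,10), heading=135, pen down
FD 15: (8,10) -> (-2.607,20.607) [heading=135, draw]
RT 30: heading 135 -> 105
BK 17: (-2.607,20.607) -> (1.793,4.186) [heading=105, draw]
RT 60: heading 105 -> 45
PU: pen up
LT 150: heading 45 -> 195
BK 19: (1.793,4.186) -> (20.146,9.103) [heading=195, move]
FD 17: (20.146,9.103) -> (3.725,4.704) [heading=195, move]
RT 30: heading 195 -> 165
LT 305: heading 165 -> 110
FD 9: (3.725,4.704) -> (0.647,13.161) [heading=110, move]
RT 60: heading 110 -> 50
FD 20: (0.647,13.161) -> (13.503,28.482) [heading=50, move]
PD: pen down
Final: pos=(13.503,28.482), heading=50, 2 segment(s) drawn

Segment endpoints: x in {-2.607, 1.793, 8}, y in {4.186, 10, 20.607}
xmin=-2.607, ymin=4.186, xmax=8, ymax=20.607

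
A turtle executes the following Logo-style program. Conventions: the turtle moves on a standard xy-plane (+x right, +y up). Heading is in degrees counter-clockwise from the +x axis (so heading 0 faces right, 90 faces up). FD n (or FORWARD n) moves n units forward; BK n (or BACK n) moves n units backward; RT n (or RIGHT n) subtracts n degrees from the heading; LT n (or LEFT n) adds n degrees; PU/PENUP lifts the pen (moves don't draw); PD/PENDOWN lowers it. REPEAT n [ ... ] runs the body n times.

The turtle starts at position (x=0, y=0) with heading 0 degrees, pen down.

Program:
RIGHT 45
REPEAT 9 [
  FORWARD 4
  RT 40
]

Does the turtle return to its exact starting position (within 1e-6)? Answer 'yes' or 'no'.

Answer: yes

Derivation:
Executing turtle program step by step:
Start: pos=(0,0), heading=0, pen down
RT 45: heading 0 -> 315
REPEAT 9 [
  -- iteration 1/9 --
  FD 4: (0,0) -> (2.828,-2.828) [heading=315, draw]
  RT 40: heading 315 -> 275
  -- iteration 2/9 --
  FD 4: (2.828,-2.828) -> (3.177,-6.813) [heading=275, draw]
  RT 40: heading 275 -> 235
  -- iteration 3/9 --
  FD 4: (3.177,-6.813) -> (0.883,-10.09) [heading=235, draw]
  RT 40: heading 235 -> 195
  -- iteration 4/9 --
  FD 4: (0.883,-10.09) -> (-2.981,-11.125) [heading=195, draw]
  RT 40: heading 195 -> 155
  -- iteration 5/9 --
  FD 4: (-2.981,-11.125) -> (-6.606,-9.435) [heading=155, draw]
  RT 40: heading 155 -> 115
  -- iteration 6/9 --
  FD 4: (-6.606,-9.435) -> (-8.297,-5.809) [heading=115, draw]
  RT 40: heading 115 -> 75
  -- iteration 7/9 --
  FD 4: (-8.297,-5.809) -> (-7.261,-1.946) [heading=75, draw]
  RT 40: heading 75 -> 35
  -- iteration 8/9 --
  FD 4: (-7.261,-1.946) -> (-3.985,0.349) [heading=35, draw]
  RT 40: heading 35 -> 355
  -- iteration 9/9 --
  FD 4: (-3.985,0.349) -> (0,0) [heading=355, draw]
  RT 40: heading 355 -> 315
]
Final: pos=(0,0), heading=315, 9 segment(s) drawn

Start position: (0, 0)
Final position: (0, 0)
Distance = 0; < 1e-6 -> CLOSED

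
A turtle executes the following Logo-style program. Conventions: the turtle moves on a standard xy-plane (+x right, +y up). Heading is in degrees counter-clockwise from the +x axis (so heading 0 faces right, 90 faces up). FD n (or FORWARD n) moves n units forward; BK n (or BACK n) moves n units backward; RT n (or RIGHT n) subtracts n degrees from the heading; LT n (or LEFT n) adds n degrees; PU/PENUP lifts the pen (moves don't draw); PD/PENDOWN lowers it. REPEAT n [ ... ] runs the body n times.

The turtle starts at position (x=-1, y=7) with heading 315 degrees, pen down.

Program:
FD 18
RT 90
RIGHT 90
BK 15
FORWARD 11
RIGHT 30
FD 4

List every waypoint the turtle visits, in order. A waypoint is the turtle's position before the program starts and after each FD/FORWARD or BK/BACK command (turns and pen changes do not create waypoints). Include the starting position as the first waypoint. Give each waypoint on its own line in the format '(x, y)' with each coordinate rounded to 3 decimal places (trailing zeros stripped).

Executing turtle program step by step:
Start: pos=(-1,7), heading=315, pen down
FD 18: (-1,7) -> (11.728,-5.728) [heading=315, draw]
RT 90: heading 315 -> 225
RT 90: heading 225 -> 135
BK 15: (11.728,-5.728) -> (22.335,-16.335) [heading=135, draw]
FD 11: (22.335,-16.335) -> (14.556,-8.556) [heading=135, draw]
RT 30: heading 135 -> 105
FD 4: (14.556,-8.556) -> (13.521,-4.693) [heading=105, draw]
Final: pos=(13.521,-4.693), heading=105, 4 segment(s) drawn
Waypoints (5 total):
(-1, 7)
(11.728, -5.728)
(22.335, -16.335)
(14.556, -8.556)
(13.521, -4.693)

Answer: (-1, 7)
(11.728, -5.728)
(22.335, -16.335)
(14.556, -8.556)
(13.521, -4.693)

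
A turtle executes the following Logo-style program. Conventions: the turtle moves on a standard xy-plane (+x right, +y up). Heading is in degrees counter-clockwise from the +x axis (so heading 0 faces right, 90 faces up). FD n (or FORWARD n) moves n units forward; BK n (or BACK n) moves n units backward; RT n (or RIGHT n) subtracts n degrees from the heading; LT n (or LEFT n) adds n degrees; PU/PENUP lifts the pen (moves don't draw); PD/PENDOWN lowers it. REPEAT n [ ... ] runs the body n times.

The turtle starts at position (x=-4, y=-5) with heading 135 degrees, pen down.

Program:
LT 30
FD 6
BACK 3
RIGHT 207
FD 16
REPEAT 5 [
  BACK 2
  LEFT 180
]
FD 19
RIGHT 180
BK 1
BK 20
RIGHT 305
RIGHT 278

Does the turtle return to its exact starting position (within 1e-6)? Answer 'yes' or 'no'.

Answer: no

Derivation:
Executing turtle program step by step:
Start: pos=(-4,-5), heading=135, pen down
LT 30: heading 135 -> 165
FD 6: (-4,-5) -> (-9.796,-3.447) [heading=165, draw]
BK 3: (-9.796,-3.447) -> (-6.898,-4.224) [heading=165, draw]
RT 207: heading 165 -> 318
FD 16: (-6.898,-4.224) -> (4.993,-14.93) [heading=318, draw]
REPEAT 5 [
  -- iteration 1/5 --
  BK 2: (4.993,-14.93) -> (3.506,-13.591) [heading=318, draw]
  LT 180: heading 318 -> 138
  -- iteration 2/5 --
  BK 2: (3.506,-13.591) -> (4.993,-14.93) [heading=138, draw]
  LT 180: heading 138 -> 318
  -- iteration 3/5 --
  BK 2: (4.993,-14.93) -> (3.506,-13.591) [heading=318, draw]
  LT 180: heading 318 -> 138
  -- iteration 4/5 --
  BK 2: (3.506,-13.591) -> (4.993,-14.93) [heading=138, draw]
  LT 180: heading 138 -> 318
  -- iteration 5/5 --
  BK 2: (4.993,-14.93) -> (3.506,-13.591) [heading=318, draw]
  LT 180: heading 318 -> 138
]
FD 19: (3.506,-13.591) -> (-10.614,-0.878) [heading=138, draw]
RT 180: heading 138 -> 318
BK 1: (-10.614,-0.878) -> (-11.357,-0.209) [heading=318, draw]
BK 20: (-11.357,-0.209) -> (-26.22,13.174) [heading=318, draw]
RT 305: heading 318 -> 13
RT 278: heading 13 -> 95
Final: pos=(-26.22,13.174), heading=95, 11 segment(s) drawn

Start position: (-4, -5)
Final position: (-26.22, 13.174)
Distance = 28.705; >= 1e-6 -> NOT closed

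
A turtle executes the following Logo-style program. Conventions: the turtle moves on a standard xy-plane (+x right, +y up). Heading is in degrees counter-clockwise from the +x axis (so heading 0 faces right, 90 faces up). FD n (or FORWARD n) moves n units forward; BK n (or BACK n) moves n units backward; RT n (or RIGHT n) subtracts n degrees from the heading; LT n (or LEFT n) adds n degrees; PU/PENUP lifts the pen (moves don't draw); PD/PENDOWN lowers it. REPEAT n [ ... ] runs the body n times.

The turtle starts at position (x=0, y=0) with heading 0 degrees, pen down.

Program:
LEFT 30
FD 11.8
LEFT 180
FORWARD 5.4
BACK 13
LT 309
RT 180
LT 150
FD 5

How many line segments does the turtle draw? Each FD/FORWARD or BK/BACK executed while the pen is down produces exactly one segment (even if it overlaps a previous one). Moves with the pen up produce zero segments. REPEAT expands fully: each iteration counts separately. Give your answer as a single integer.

Executing turtle program step by step:
Start: pos=(0,0), heading=0, pen down
LT 30: heading 0 -> 30
FD 11.8: (0,0) -> (10.219,5.9) [heading=30, draw]
LT 180: heading 30 -> 210
FD 5.4: (10.219,5.9) -> (5.543,3.2) [heading=210, draw]
BK 13: (5.543,3.2) -> (16.801,9.7) [heading=210, draw]
LT 309: heading 210 -> 159
RT 180: heading 159 -> 339
LT 150: heading 339 -> 129
FD 5: (16.801,9.7) -> (13.654,13.586) [heading=129, draw]
Final: pos=(13.654,13.586), heading=129, 4 segment(s) drawn
Segments drawn: 4

Answer: 4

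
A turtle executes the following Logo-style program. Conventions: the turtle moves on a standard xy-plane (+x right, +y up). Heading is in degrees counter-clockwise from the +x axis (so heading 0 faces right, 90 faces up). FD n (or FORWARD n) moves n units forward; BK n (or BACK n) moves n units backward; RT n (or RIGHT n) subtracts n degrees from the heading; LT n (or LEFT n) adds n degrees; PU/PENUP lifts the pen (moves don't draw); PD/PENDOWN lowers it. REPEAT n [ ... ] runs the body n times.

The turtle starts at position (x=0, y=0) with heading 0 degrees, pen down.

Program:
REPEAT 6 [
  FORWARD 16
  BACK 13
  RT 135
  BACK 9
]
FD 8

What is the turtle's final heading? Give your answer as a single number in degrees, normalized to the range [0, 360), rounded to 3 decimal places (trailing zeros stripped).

Executing turtle program step by step:
Start: pos=(0,0), heading=0, pen down
REPEAT 6 [
  -- iteration 1/6 --
  FD 16: (0,0) -> (16,0) [heading=0, draw]
  BK 13: (16,0) -> (3,0) [heading=0, draw]
  RT 135: heading 0 -> 225
  BK 9: (3,0) -> (9.364,6.364) [heading=225, draw]
  -- iteration 2/6 --
  FD 16: (9.364,6.364) -> (-1.95,-4.95) [heading=225, draw]
  BK 13: (-1.95,-4.95) -> (7.243,4.243) [heading=225, draw]
  RT 135: heading 225 -> 90
  BK 9: (7.243,4.243) -> (7.243,-4.757) [heading=90, draw]
  -- iteration 3/6 --
  FD 16: (7.243,-4.757) -> (7.243,11.243) [heading=90, draw]
  BK 13: (7.243,11.243) -> (7.243,-1.757) [heading=90, draw]
  RT 135: heading 90 -> 315
  BK 9: (7.243,-1.757) -> (0.879,4.607) [heading=315, draw]
  -- iteration 4/6 --
  FD 16: (0.879,4.607) -> (12.192,-6.707) [heading=315, draw]
  BK 13: (12.192,-6.707) -> (3,2.485) [heading=315, draw]
  RT 135: heading 315 -> 180
  BK 9: (3,2.485) -> (12,2.485) [heading=180, draw]
  -- iteration 5/6 --
  FD 16: (12,2.485) -> (-4,2.485) [heading=180, draw]
  BK 13: (-4,2.485) -> (9,2.485) [heading=180, draw]
  RT 135: heading 180 -> 45
  BK 9: (9,2.485) -> (2.636,-3.879) [heading=45, draw]
  -- iteration 6/6 --
  FD 16: (2.636,-3.879) -> (13.95,7.435) [heading=45, draw]
  BK 13: (13.95,7.435) -> (4.757,-1.757) [heading=45, draw]
  RT 135: heading 45 -> 270
  BK 9: (4.757,-1.757) -> (4.757,7.243) [heading=270, draw]
]
FD 8: (4.757,7.243) -> (4.757,-0.757) [heading=270, draw]
Final: pos=(4.757,-0.757), heading=270, 19 segment(s) drawn

Answer: 270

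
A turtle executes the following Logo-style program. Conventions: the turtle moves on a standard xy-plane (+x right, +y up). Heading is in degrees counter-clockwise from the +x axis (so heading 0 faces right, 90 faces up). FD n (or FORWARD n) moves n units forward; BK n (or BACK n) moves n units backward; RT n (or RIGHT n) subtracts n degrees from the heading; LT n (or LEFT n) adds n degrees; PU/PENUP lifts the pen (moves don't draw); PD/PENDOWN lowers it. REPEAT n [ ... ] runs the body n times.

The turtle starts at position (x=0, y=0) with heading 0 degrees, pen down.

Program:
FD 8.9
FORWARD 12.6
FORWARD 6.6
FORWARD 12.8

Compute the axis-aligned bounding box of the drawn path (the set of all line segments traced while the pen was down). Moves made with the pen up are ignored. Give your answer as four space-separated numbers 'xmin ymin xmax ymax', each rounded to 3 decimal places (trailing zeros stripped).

Answer: 0 0 40.9 0

Derivation:
Executing turtle program step by step:
Start: pos=(0,0), heading=0, pen down
FD 8.9: (0,0) -> (8.9,0) [heading=0, draw]
FD 12.6: (8.9,0) -> (21.5,0) [heading=0, draw]
FD 6.6: (21.5,0) -> (28.1,0) [heading=0, draw]
FD 12.8: (28.1,0) -> (40.9,0) [heading=0, draw]
Final: pos=(40.9,0), heading=0, 4 segment(s) drawn

Segment endpoints: x in {0, 8.9, 21.5, 28.1, 40.9}, y in {0}
xmin=0, ymin=0, xmax=40.9, ymax=0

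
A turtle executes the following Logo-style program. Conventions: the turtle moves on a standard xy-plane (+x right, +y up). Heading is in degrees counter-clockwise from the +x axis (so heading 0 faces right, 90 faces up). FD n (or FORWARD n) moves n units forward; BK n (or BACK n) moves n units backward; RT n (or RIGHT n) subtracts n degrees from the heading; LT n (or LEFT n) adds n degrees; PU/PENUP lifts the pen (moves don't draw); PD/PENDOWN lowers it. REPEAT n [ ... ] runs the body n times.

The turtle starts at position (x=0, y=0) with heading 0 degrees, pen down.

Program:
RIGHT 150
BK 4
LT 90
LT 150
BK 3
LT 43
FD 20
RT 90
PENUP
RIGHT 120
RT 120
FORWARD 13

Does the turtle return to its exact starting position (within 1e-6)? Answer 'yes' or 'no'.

Executing turtle program step by step:
Start: pos=(0,0), heading=0, pen down
RT 150: heading 0 -> 210
BK 4: (0,0) -> (3.464,2) [heading=210, draw]
LT 90: heading 210 -> 300
LT 150: heading 300 -> 90
BK 3: (3.464,2) -> (3.464,-1) [heading=90, draw]
LT 43: heading 90 -> 133
FD 20: (3.464,-1) -> (-10.176,13.627) [heading=133, draw]
RT 90: heading 133 -> 43
PU: pen up
RT 120: heading 43 -> 283
RT 120: heading 283 -> 163
FD 13: (-10.176,13.627) -> (-22.608,17.428) [heading=163, move]
Final: pos=(-22.608,17.428), heading=163, 3 segment(s) drawn

Start position: (0, 0)
Final position: (-22.608, 17.428)
Distance = 28.546; >= 1e-6 -> NOT closed

Answer: no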